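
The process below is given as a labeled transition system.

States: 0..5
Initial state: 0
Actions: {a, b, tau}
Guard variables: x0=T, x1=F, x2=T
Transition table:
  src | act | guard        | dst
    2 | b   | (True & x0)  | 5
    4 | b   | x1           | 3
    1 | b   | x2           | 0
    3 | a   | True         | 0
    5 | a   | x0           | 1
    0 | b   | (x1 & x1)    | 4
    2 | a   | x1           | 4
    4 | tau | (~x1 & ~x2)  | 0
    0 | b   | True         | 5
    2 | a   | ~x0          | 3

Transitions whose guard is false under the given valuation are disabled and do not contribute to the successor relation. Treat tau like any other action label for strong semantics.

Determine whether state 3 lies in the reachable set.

Answer: UNREACHABLE

Analysis:
After dropping false guards: 5 live edges.
L0 = {0}
L1 = {5}  now seen {0,5}
L2 = {1}  now seen {0,1,5}
Reachable = {0,1,5}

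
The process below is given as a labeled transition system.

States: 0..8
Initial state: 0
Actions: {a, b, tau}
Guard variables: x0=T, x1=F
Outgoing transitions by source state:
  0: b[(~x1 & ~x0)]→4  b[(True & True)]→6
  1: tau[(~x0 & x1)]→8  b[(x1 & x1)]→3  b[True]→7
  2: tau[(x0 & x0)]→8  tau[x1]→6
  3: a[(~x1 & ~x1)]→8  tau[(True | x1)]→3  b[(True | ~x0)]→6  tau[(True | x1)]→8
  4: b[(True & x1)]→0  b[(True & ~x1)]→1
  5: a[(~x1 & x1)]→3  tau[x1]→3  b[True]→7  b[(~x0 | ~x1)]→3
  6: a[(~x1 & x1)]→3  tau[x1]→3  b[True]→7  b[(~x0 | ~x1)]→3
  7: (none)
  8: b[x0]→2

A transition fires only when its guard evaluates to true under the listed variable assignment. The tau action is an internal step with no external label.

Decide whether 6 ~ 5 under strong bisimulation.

Bisimulation quotient by refinement:
  round 0: {{0,1,2,3,4,5,6,7,8}}
  round 1: {{0,1,4,5,6,8},{2},{3},{7}}
  round 2: {{0,4},{1},{2},{3},{5,6},{7},{8}}
  round 3: {{0},{1},{2},{3},{4},{5,6},{7},{8}}
Fixed point at round 4; 8 class(es).
[6]={5,6}  [5]={5,6}

Answer: BISIMILAR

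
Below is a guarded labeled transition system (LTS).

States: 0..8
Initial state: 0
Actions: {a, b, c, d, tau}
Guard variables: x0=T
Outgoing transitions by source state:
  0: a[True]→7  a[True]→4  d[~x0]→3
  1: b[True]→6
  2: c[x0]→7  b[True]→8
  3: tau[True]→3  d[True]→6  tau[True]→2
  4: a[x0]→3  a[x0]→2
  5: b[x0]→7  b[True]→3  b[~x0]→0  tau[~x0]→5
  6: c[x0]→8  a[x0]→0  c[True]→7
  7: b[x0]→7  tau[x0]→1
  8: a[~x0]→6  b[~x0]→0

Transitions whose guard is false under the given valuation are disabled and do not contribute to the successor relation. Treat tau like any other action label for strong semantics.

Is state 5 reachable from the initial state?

After dropping false guards: 17 live edges.
L0 = {0}
L1 = {4,7}  total {0,4,7}
L2 = {1,2,3}  total {0,1,2,3,4,7}
L3 = {6,8}  total {0,1,2,3,4,6,7,8}
R = {0,1,2,3,4,6,7,8}

Answer: UNREACHABLE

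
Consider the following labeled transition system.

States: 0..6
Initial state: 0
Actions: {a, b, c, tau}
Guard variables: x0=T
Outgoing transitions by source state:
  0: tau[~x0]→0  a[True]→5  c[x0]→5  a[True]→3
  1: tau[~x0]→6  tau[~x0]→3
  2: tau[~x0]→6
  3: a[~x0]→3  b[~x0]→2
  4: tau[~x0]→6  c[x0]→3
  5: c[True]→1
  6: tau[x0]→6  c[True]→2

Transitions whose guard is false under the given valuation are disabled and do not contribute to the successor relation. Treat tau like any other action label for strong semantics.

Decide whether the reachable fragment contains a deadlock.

Reach set: {0,1,3,5}
  0: a→3  a→5  c→5  [deg 3]
  1: ∅  [no exit]
  3: ∅  [no exit]
  5: c→1  [deg 1]
trace reaching 1: a·c

Answer: DEADLOCK at state 1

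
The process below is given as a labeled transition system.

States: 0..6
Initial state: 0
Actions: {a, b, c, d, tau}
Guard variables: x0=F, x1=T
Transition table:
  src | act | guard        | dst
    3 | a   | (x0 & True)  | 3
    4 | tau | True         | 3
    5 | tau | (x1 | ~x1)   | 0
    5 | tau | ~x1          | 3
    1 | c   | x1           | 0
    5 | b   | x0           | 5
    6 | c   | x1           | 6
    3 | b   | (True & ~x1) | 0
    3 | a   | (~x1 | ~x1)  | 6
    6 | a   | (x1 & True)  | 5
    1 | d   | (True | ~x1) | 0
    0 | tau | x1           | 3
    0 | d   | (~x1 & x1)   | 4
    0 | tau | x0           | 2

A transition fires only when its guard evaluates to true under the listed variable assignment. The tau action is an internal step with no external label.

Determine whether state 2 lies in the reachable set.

Answer: UNREACHABLE

Analysis:
7 transition(s) survive guard evaluation.
Layer 0: {0}
Layer 1: {3}  total {0,3}
Reachable = {0,3}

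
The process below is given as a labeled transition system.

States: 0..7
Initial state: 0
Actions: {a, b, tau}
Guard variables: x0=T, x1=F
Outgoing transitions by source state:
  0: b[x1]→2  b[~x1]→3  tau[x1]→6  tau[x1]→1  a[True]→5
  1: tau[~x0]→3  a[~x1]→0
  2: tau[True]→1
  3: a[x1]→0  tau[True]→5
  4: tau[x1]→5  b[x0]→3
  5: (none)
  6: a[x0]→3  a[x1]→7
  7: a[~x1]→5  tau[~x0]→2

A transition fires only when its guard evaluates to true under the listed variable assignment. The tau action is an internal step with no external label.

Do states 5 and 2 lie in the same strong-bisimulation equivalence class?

Answer: NOT BISIMILAR

Trace:
Compute ~ classes (split until stable):
  π0 = {{0,1,2,3,4,5,6,7}}
  π1 = {{0},{1,6,7},{2,3},{4},{5}}
  π2 = {{0},{1},{2},{3},{4},{5},{6},{7}}
8 equivalence class(es) (converged in 3)
5∈{5}, 2∈{2}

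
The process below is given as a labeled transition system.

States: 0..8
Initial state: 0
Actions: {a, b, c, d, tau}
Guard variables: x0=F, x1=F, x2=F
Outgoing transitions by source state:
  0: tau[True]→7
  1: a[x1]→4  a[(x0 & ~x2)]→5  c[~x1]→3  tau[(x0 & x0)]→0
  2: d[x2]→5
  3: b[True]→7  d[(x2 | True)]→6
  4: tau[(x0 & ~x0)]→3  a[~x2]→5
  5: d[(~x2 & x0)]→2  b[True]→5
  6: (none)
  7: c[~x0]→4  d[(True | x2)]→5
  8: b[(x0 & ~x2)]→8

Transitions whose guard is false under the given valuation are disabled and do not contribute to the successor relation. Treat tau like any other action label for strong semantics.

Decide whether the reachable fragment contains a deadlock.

Answer: DEADLOCK-FREE

Trace:
Reach set: {0,4,5,7}
  0: tau→7  [deg 1]
  4: a→5  [deg 1]
  5: b→5  [deg 1]
  7: c→4  d→5  [deg 2]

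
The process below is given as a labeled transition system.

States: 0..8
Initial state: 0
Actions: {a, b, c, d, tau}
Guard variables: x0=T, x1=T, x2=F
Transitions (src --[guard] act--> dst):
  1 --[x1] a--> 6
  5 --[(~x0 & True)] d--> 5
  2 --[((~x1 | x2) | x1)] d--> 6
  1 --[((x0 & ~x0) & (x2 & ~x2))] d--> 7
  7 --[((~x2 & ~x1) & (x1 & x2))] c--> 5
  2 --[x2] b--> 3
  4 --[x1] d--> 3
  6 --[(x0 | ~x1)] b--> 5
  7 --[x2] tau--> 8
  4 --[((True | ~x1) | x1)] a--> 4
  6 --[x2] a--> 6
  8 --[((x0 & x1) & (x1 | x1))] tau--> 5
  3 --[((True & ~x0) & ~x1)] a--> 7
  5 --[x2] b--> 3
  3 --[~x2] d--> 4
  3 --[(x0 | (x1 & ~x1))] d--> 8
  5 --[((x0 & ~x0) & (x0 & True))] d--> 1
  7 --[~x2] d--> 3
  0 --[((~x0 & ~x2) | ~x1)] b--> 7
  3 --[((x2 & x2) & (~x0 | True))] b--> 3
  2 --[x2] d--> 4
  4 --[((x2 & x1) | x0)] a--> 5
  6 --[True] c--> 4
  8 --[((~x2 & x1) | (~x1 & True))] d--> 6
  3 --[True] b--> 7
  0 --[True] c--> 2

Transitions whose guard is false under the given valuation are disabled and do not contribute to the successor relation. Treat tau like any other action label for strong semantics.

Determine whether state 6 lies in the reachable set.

14 transition(s) survive guard evaluation.
depth 0: {0}
depth 1: {2}  now seen {0,2}
depth 2: {6}  now seen {0,2,6}
depth 3: {4,5}  now seen {0,2,4,5,6}
depth 4: {3}  now seen {0,2,3,4,5,6}
depth 5: {7,8}  now seen {0,2,3,4,5,6,7,8}
Reach set: {0,2,3,4,5,6,7,8}
trace reaching 6: c·d

Answer: REACHABLE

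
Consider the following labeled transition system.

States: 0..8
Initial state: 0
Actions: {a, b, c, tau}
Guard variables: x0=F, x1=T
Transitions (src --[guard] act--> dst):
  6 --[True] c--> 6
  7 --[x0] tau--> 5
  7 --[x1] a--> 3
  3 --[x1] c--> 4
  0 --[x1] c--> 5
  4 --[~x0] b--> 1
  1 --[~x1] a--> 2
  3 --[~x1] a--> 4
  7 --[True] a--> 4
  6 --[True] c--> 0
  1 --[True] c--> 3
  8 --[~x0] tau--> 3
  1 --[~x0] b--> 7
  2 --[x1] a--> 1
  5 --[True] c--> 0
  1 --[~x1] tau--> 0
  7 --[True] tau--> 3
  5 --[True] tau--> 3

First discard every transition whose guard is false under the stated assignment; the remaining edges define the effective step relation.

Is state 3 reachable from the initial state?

Answer: REACHABLE

Analysis:
Guard filter leaves 14 enabled edge(s).
L0 = {0}
L1 = {5}  total {0,5}
L2 = {3}  total {0,3,5}
L3 = {4}  total {0,3,4,5}
L4 = {1}  total {0,1,3,4,5}
L5 = {7}  total {0,1,3,4,5,7}
R = {0,1,3,4,5,7}
trace reaching 3: c·tau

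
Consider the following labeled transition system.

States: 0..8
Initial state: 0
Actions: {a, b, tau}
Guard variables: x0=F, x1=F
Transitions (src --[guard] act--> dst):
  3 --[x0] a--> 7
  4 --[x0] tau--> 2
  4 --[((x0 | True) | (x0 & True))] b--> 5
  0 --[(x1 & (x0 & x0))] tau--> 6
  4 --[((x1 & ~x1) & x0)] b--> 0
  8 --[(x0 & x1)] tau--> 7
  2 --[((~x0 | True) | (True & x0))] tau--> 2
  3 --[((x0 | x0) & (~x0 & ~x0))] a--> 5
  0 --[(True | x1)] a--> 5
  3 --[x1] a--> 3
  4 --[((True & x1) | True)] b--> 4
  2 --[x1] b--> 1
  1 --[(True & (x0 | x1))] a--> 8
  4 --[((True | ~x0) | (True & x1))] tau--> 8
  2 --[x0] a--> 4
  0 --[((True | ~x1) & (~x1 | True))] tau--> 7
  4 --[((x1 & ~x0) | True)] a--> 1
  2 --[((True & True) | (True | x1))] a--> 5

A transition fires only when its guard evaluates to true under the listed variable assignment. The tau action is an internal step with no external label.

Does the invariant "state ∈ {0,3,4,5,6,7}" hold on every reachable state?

Answer: INVARIANT HOLDS

Analysis:
Safe = {0,3,4,5,6,7}
Reachable = {0,5,7}
  0: ✓
  5: ✓
  7: ✓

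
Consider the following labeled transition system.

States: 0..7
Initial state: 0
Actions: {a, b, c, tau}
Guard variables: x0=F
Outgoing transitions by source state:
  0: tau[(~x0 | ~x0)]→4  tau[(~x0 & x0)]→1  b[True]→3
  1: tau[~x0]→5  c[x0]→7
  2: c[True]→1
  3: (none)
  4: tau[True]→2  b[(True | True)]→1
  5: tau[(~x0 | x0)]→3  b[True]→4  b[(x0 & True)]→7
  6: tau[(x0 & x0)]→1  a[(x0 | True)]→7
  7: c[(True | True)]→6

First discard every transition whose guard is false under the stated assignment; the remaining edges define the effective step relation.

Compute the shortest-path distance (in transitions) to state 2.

Answer: 2

Analysis:
BFS to 2:
  Layer 0: {0}
  Layer 1: {3,4}
  Layer 2: {1,2}
2 enters at depth 2; path tau·tau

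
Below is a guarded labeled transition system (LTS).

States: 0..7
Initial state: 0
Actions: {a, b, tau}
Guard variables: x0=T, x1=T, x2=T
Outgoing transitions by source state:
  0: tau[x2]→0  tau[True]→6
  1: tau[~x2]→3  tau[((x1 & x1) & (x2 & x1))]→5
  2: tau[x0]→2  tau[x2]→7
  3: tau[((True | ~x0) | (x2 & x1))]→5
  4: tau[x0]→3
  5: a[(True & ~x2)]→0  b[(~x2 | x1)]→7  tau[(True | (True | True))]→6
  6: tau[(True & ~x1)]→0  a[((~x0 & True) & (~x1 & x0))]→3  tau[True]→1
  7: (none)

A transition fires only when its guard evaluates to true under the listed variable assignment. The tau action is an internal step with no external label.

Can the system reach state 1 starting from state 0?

Guard filter leaves 10 enabled edge(s).
depth 0: {0}
depth 1: {6}  total {0,6}
depth 2: {1}  total {0,1,6}
depth 3: {5}  total {0,1,5,6}
depth 4: {7}  total {0,1,5,6,7}
Reach set: {0,1,5,6,7}
Path to 1: tau·tau

Answer: REACHABLE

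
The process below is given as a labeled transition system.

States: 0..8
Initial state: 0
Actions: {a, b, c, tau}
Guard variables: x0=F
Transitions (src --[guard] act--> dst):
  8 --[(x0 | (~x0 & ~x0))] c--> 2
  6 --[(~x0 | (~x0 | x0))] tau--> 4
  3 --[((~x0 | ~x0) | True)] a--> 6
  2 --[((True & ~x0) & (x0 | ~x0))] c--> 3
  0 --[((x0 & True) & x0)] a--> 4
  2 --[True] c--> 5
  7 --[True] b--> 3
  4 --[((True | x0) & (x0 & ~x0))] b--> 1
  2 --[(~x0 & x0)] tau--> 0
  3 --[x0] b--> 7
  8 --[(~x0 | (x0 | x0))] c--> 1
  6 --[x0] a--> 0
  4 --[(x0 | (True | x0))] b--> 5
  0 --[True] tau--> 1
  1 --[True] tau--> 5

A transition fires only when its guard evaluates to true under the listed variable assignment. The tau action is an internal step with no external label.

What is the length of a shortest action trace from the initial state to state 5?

Answer: 2

Trace:
Breadth-first toward 5:
  depth 0: {0}
  depth 1: {1}
  depth 2: {5}
5 enters at depth 2; path tau·tau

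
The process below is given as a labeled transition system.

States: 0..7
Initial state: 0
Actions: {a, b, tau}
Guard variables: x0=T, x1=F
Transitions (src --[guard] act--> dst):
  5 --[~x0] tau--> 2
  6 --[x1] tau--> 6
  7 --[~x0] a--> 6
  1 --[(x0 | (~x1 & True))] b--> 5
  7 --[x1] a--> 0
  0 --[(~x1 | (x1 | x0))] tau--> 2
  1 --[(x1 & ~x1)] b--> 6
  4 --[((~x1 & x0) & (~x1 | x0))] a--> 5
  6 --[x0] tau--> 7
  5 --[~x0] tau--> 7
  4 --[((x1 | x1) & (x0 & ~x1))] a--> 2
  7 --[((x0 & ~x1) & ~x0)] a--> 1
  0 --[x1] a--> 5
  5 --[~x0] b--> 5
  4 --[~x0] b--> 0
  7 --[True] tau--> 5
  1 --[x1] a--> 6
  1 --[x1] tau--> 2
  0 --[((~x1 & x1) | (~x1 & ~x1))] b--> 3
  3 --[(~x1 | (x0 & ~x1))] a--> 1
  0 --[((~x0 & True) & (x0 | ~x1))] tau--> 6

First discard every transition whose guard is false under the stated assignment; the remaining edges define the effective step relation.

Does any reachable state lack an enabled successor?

Answer: DEADLOCK at state 2

Working:
Reachable = {0,1,2,3,5}
  0: b→3  tau→2  [2 exit(s)]
  1: b→5  [1 exit(s)]
  2: ∅  [no exit]
  3: a→1  [1 exit(s)]
  5: ∅  [no exit]
witness 2: tau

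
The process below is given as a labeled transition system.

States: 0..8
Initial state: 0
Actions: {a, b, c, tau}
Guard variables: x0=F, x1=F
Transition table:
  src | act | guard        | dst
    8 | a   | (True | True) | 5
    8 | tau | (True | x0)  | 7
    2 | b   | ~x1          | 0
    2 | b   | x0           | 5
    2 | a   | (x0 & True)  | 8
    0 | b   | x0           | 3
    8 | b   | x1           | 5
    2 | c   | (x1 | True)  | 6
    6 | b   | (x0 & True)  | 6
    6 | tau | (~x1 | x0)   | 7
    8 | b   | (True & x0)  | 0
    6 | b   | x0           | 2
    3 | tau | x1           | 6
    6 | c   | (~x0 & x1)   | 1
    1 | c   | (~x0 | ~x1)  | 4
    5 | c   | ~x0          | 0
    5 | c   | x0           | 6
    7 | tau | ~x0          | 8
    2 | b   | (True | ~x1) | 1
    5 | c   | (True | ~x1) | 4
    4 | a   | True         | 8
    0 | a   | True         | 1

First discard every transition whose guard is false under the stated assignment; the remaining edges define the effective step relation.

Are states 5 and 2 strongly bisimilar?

Answer: NOT BISIMILAR

Analysis:
Compute ~ classes (split until stable):
  P[0] = {{0,1,2,3,4,5,6,7,8}}
  P[1] = {{0,4},{1,5},{2},{3},{6,7},{8}}
  P[2] = {{0},{1,5},{2},{3},{4},{6},{7},{8}}
  P[3] = {{0},{1},{2},{3},{4},{5},{6},{7},{8}}
9 equivalence class(es) (converged in 4)
class of 5: {5}; class of 2: {2}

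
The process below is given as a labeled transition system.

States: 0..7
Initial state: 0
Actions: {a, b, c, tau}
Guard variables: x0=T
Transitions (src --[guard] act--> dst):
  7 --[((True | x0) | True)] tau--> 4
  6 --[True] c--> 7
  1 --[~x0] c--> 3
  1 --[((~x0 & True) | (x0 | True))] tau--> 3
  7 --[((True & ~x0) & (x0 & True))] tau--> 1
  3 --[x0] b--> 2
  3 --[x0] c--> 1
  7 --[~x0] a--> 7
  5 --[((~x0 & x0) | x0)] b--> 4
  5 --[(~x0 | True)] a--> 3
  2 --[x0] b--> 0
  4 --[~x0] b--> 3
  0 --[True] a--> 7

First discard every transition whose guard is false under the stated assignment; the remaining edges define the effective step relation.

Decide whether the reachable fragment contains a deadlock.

Reach set: {0,4,7}
  0: a→7  [deg 1]
  4: ∅  [no exit]
  7: tau→4  [deg 1]
Path to 4: a·tau

Answer: DEADLOCK at state 4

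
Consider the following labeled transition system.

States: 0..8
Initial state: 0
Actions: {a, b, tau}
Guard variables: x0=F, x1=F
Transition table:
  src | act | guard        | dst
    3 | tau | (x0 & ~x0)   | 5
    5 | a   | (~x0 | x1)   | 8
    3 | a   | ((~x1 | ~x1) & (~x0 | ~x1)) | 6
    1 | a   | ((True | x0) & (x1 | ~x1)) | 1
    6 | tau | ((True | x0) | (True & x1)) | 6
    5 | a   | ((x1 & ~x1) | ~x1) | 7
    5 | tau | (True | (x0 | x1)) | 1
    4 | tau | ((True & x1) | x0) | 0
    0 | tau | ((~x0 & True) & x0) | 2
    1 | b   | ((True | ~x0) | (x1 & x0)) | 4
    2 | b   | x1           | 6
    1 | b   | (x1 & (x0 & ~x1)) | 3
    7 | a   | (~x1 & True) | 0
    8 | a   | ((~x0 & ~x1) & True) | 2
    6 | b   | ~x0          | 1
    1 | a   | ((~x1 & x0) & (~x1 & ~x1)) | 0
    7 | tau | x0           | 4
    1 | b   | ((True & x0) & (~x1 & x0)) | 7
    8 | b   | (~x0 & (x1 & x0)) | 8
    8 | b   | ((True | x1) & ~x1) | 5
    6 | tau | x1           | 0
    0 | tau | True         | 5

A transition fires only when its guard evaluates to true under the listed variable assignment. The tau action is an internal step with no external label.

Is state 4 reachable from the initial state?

Answer: REACHABLE

Analysis:
Guard filter leaves 12 enabled edge(s).
depth 0: {0}
depth 1: {5}  total {0,5}
depth 2: {1,7,8}  total {0,1,5,7,8}
depth 3: {2,4}  total {0,1,2,4,5,7,8}
Reachable = {0,1,2,4,5,7,8}
trace reaching 4: tau·tau·b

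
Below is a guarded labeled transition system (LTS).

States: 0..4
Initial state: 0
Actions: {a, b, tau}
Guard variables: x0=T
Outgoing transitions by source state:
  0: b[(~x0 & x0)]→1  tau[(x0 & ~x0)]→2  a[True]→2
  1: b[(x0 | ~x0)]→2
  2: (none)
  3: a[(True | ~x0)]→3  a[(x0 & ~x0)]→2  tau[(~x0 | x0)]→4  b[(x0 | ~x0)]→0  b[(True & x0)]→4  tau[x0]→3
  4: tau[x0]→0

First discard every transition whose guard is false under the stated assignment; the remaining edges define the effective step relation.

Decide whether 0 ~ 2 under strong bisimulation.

Bisimulation quotient by refinement:
  P[0] = {{0,1,2,3,4}}
  P[1] = {{0},{1},{2},{3},{4}}
Fixed point at round 2; 5 class(es).
[0]={0}  [2]={2}

Answer: NOT BISIMILAR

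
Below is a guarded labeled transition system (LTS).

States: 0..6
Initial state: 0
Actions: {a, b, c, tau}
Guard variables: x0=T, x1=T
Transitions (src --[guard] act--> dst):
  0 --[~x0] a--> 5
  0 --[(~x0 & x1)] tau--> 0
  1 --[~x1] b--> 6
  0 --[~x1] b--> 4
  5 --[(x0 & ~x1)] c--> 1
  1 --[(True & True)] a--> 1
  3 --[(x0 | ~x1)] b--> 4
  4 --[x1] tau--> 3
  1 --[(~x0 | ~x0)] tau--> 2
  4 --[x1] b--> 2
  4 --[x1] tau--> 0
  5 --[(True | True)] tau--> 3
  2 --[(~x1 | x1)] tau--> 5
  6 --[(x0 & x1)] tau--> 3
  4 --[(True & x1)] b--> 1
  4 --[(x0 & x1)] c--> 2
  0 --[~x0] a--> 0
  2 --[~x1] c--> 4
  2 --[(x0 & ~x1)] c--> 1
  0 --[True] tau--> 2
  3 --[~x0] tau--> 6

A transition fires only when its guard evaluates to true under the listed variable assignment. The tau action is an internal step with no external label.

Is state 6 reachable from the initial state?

Answer: UNREACHABLE

Analysis:
11 transition(s) survive guard evaluation.
L0 = {0}
L1 = {2}  now seen {0,2}
L2 = {5}  now seen {0,2,5}
L3 = {3}  now seen {0,2,3,5}
L4 = {4}  now seen {0,2,3,4,5}
L5 = {1}  now seen {0,1,2,3,4,5}
Reachable = {0,1,2,3,4,5}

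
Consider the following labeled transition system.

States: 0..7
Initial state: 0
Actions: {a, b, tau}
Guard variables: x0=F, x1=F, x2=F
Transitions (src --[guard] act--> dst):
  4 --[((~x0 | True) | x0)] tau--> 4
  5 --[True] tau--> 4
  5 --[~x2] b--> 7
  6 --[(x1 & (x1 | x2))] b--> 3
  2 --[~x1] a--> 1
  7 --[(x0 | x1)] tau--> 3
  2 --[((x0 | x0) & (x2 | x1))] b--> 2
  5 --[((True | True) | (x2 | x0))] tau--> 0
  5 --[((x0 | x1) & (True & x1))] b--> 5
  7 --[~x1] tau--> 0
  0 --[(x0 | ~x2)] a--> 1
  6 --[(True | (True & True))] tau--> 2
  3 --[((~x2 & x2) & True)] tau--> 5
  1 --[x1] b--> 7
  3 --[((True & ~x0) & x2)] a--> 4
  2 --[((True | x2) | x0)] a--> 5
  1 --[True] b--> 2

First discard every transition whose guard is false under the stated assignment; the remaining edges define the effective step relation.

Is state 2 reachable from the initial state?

After dropping false guards: 10 live edges.
Layer 0: {0}
Layer 1: {1}  total {0,1}
Layer 2: {2}  total {0,1,2}
Layer 3: {5}  total {0,1,2,5}
Layer 4: {4,7}  total {0,1,2,4,5,7}
R = {0,1,2,4,5,7}
Path to 2: a·b

Answer: REACHABLE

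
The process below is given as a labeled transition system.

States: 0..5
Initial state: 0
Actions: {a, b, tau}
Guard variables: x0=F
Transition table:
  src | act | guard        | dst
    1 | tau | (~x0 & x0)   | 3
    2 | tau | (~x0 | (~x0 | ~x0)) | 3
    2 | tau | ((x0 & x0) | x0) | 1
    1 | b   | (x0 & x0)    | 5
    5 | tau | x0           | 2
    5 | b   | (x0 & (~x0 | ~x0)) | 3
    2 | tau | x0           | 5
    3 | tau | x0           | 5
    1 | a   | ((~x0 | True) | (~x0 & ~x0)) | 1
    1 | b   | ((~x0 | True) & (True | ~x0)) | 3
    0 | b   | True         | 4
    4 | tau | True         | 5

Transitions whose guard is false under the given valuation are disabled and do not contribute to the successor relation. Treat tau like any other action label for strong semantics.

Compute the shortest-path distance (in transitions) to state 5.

BFS to 5:
  depth 0: {0}
  depth 1: {4}
  depth 2: {5}
5 enters at depth 2; path b·tau

Answer: 2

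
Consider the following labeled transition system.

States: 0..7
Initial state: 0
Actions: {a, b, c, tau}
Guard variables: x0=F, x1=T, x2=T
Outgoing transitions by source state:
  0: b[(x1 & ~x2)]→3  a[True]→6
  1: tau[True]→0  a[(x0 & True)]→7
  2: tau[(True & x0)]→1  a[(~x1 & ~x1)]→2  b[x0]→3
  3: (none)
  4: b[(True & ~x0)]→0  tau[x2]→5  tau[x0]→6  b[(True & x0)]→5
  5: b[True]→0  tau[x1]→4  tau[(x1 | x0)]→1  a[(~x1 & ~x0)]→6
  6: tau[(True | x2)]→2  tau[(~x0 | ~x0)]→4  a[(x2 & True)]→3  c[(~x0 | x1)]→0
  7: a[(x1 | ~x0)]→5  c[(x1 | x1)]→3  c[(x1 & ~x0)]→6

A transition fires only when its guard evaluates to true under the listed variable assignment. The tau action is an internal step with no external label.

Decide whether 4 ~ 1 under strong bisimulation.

Answer: NOT BISIMILAR

Working:
Bisimulation quotient by refinement:
  π0 = {{0,1,2,3,4,5,6,7}}
  π1 = {{0},{1},{2,3},{4,5},{6},{7}}
  π2 = {{0},{1},{2,3},{4},{5},{6},{7}}
stable after 3 split(s): 7 block(s)
class of 4: {4}; class of 1: {1}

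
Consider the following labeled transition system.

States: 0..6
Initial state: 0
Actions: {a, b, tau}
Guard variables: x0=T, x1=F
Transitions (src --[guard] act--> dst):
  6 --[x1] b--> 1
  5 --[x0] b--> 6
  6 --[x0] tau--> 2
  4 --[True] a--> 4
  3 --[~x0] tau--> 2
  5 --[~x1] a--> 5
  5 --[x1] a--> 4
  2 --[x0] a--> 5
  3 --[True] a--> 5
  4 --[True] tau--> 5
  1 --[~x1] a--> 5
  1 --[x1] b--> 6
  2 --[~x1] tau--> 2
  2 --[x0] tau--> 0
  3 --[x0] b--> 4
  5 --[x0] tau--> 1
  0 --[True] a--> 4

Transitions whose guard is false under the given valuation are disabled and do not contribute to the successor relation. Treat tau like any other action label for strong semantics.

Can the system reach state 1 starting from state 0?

Answer: REACHABLE

Trace:
Guard filter leaves 13 enabled edge(s).
depth 0: {0}
depth 1: {4}  now seen {0,4}
depth 2: {5}  now seen {0,4,5}
depth 3: {1,6}  now seen {0,1,4,5,6}
depth 4: {2}  now seen {0,1,2,4,5,6}
Reach set: {0,1,2,4,5,6}
Path to 1: a·tau·tau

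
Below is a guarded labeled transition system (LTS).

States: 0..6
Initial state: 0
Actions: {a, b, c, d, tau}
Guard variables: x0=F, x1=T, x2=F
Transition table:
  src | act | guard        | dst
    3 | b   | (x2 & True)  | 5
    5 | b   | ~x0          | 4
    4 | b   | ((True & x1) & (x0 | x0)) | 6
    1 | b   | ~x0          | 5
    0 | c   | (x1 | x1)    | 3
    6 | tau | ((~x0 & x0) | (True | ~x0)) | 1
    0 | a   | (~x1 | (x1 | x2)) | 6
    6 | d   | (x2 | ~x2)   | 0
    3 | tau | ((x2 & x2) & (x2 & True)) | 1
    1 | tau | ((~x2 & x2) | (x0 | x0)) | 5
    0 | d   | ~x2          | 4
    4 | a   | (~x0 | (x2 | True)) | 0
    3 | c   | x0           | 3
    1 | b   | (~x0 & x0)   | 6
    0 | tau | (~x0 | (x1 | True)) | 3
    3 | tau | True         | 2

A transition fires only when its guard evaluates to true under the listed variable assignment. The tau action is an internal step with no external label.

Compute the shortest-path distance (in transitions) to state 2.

Answer: 2

Analysis:
Layered search for 2:
  Layer 0: {0}
  Layer 1: {3,4,6}
  Layer 2: {1,2}
2 enters at depth 2; path c·tau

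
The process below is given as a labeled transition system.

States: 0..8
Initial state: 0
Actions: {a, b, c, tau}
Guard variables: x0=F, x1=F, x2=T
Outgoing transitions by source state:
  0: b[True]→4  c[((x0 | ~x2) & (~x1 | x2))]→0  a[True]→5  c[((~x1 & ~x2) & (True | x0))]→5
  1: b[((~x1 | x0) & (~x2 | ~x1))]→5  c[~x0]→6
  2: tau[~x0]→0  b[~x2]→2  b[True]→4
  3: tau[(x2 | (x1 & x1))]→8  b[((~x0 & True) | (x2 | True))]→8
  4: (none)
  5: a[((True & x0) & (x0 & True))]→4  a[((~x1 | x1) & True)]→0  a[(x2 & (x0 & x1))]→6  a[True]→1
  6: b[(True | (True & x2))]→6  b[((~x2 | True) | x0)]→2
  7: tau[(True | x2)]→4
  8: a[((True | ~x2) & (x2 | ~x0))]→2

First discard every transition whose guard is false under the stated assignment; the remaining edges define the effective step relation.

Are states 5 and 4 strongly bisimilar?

Bisimulation quotient by refinement:
  π0 = {{0,1,2,3,4,5,6,7,8}}
  π1 = {{0},{1},{2,3},{4},{5,8},{6},{7}}
  π2 = {{0},{1},{2},{3},{4},{5},{6},{7},{8}}
Fixed point at round 3; 9 class(es).
[5]={5}  [4]={4}

Answer: NOT BISIMILAR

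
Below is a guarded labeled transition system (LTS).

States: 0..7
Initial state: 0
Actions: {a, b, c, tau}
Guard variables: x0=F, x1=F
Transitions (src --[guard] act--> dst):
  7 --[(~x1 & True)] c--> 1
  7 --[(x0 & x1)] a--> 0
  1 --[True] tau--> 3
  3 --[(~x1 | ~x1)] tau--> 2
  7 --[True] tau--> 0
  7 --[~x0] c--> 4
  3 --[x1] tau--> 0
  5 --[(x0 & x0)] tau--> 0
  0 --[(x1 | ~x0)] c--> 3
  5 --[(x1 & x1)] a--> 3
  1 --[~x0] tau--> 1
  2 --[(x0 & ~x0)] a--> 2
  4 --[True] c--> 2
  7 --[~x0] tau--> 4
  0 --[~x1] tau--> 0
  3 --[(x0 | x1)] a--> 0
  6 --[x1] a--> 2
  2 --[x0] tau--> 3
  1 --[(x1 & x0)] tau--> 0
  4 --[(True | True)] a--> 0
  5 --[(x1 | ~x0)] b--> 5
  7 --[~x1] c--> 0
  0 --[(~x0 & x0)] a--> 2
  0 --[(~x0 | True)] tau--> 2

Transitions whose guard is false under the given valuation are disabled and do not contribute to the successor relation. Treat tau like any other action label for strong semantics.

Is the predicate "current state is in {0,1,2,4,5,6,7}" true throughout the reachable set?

Answer: INVARIANT VIOLATED at state 3

Analysis:
Inv-set: {0,1,2,4,5,6,7}
Reachable = {0,2,3}
  0: ✓
  2: ✓
  3: ✗ unsafe
counterexample path to 3: c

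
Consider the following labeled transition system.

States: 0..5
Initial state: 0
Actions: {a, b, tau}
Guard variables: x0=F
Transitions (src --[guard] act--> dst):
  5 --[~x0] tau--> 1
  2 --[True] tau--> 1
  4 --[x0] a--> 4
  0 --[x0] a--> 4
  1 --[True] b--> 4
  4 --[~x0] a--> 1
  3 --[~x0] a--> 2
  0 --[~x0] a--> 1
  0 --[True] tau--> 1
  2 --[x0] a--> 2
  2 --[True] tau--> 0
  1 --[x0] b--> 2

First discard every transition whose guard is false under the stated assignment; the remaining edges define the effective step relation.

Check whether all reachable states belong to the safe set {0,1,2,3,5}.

Safe = {0,1,2,3,5}
R = {0,1,4}
  0: ✓
  1: ✓
  4: outside
counterexample path to 4: a·b

Answer: INVARIANT VIOLATED at state 4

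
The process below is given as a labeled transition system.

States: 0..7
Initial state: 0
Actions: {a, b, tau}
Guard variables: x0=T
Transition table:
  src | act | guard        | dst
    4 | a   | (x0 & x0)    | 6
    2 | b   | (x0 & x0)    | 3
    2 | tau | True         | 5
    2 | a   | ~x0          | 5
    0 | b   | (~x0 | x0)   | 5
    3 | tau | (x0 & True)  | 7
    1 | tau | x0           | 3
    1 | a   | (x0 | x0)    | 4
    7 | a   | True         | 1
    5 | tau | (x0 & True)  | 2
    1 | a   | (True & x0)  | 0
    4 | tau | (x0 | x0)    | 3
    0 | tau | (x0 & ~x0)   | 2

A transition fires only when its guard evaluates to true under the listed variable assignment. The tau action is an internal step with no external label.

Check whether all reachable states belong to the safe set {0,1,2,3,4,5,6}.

Allowed set {0,1,2,3,4,5,6}
Reach set: {0,1,2,3,4,5,6,7}
  0: ✓
  1: ✓
  2: ✓
  3: ✓
  4: ✓
  5: ✓
  6: ✓
  7: ✗ unsafe
counterexample path to 7: b·tau·b·tau

Answer: INVARIANT VIOLATED at state 7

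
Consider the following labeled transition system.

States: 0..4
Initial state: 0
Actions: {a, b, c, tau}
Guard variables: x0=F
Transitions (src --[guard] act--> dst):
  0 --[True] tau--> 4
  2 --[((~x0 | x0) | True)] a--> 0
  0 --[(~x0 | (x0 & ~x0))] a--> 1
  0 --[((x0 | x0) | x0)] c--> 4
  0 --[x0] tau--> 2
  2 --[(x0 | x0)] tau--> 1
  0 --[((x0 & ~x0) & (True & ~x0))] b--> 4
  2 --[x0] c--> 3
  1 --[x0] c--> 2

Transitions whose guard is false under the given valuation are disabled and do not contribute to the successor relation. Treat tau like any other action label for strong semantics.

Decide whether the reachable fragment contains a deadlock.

R = {0,1,4}
  0: a→1  tau→4  [2 exit(s)]
  1: ∅  [STUCK]
  4: ∅  [STUCK]
witness 1: a

Answer: DEADLOCK at state 1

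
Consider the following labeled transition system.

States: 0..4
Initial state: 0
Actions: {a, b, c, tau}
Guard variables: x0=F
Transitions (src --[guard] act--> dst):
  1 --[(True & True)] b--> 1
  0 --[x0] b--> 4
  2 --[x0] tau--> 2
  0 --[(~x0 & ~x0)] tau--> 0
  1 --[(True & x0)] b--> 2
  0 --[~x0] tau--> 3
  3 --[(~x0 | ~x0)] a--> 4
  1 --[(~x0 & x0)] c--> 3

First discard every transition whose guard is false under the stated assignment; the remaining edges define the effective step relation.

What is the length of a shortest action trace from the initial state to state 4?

Answer: 2

Working:
BFS to 4:
  depth 0: {0}
  depth 1: {3}
  depth 2: {4}
4 enters at depth 2; path tau·a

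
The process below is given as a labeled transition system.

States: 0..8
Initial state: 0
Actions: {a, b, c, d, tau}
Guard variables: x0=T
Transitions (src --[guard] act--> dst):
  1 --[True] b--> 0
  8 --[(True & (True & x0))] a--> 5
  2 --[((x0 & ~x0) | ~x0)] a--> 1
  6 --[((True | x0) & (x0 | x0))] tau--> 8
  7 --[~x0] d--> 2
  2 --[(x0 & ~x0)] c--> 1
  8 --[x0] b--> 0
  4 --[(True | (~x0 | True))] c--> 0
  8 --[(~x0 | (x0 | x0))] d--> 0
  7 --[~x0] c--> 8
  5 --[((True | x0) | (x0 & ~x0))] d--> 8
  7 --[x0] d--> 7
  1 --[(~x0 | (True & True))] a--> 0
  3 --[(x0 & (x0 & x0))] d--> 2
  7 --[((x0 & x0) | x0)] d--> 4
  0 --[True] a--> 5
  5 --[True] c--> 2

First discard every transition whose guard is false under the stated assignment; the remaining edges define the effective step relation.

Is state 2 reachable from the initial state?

13 transition(s) survive guard evaluation.
depth 0: {0}
depth 1: {5}  total {0,5}
depth 2: {2,8}  total {0,2,5,8}
R = {0,2,5,8}
trace reaching 2: a·c

Answer: REACHABLE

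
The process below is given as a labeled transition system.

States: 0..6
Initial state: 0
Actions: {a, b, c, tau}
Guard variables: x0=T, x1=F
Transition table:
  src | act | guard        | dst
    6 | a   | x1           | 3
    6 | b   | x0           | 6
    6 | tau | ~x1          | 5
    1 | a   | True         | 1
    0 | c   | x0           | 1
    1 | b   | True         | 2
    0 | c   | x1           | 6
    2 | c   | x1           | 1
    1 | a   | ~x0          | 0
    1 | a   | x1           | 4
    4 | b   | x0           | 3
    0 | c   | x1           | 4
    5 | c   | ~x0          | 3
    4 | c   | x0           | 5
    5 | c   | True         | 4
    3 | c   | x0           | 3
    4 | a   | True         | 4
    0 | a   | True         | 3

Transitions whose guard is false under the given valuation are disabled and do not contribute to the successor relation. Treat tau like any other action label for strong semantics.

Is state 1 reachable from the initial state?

After dropping false guards: 11 live edges.
depth 0: {0}
depth 1: {1,3}  total {0,1,3}
depth 2: {2}  total {0,1,2,3}
R = {0,1,2,3}
Path to 1: c

Answer: REACHABLE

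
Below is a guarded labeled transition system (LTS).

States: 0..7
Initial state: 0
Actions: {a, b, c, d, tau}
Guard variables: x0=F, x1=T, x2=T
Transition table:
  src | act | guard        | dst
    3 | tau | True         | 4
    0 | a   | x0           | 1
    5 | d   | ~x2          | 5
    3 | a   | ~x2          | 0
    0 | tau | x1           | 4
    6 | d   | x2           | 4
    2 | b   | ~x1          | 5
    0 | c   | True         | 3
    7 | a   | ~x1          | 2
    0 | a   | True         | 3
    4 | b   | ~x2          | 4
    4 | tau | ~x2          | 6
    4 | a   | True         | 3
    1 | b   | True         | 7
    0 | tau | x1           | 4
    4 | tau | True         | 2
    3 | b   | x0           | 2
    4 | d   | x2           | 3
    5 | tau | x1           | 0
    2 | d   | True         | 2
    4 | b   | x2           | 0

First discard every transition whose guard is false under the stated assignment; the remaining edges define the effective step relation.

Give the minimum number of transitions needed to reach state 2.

Answer: 2

Working:
Breadth-first toward 2:
  Layer 0: {0}
  Layer 1: {3,4}
  Layer 2: {2}
depth(2)=2, e.g. tau·tau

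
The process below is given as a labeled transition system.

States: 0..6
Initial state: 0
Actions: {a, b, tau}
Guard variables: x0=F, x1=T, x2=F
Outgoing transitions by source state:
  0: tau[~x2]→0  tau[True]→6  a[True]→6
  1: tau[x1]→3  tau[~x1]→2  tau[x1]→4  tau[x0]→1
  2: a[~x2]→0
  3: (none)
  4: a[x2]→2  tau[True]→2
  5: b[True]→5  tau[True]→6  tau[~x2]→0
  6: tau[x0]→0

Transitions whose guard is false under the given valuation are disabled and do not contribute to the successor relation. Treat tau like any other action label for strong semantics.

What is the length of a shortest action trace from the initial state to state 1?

Breadth-first toward 1:
  depth 0: {0}
  depth 1: {6}
1 never appears.

Answer: UNREACHABLE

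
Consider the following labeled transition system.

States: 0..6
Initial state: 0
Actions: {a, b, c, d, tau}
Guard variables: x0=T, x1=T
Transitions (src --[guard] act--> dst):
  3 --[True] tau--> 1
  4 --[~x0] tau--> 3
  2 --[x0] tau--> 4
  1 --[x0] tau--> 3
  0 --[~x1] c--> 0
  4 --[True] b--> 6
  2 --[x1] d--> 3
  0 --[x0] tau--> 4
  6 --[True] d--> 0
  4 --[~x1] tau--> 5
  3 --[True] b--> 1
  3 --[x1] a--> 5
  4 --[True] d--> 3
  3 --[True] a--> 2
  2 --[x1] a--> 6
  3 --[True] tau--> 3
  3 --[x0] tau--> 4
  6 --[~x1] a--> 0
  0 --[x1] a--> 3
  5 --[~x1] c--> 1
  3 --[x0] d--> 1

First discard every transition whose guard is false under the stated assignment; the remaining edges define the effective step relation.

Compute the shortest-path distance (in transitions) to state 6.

Breadth-first toward 6:
  L0 = {0}
  L1 = {3,4}
  L2 = {1,2,5,6}
depth(6)=2, e.g. tau·b

Answer: 2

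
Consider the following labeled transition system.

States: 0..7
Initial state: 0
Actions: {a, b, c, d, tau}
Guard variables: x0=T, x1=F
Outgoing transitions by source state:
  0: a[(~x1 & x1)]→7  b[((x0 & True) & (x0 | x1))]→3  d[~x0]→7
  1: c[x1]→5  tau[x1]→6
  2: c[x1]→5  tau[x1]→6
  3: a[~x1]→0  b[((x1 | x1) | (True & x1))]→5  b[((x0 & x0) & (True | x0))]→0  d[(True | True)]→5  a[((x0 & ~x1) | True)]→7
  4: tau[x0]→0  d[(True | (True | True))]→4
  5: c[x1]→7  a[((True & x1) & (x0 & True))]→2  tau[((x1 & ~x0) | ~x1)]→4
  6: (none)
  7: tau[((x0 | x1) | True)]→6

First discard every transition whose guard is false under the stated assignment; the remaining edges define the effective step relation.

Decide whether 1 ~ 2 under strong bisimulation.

Answer: BISIMILAR

Working:
Bisimulation quotient by refinement:
  P[0] = {{0,1,2,3,4,5,6,7}}
  P[1] = {{0},{1,2,6},{3},{4},{5,7}}
  P[2] = {{0},{1,2,6},{3},{4},{5},{7}}
Fixed point at round 3; 6 class(es).
class of 1: {1,2,6}; class of 2: {1,2,6}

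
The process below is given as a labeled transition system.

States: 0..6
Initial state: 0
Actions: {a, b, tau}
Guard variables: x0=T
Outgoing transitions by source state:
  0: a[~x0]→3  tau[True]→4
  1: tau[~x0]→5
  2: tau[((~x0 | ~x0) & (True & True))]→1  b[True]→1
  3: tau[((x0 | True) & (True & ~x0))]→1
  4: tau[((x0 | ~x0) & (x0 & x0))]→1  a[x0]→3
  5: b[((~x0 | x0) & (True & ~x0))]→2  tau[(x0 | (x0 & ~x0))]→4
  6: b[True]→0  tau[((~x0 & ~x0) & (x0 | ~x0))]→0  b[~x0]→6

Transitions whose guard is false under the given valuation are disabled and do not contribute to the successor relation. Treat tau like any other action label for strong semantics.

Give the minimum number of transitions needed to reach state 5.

BFS to 5:
  L0 = {0}
  L1 = {4}
  L2 = {1,3}
5 never appears.

Answer: UNREACHABLE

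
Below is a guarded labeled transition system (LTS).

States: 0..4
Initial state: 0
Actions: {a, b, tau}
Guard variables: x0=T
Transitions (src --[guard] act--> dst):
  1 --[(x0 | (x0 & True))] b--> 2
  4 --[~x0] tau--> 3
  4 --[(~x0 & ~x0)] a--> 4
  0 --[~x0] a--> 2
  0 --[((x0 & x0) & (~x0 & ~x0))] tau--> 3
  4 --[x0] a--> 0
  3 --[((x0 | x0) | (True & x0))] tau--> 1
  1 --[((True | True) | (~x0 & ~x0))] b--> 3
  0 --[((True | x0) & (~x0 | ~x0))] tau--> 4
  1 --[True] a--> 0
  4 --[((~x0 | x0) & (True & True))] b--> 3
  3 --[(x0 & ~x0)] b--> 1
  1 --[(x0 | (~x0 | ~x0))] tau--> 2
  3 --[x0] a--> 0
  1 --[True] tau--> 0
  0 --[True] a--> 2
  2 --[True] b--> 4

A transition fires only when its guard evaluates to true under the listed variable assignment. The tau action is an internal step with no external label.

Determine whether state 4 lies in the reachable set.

Answer: REACHABLE

Working:
After dropping false guards: 11 live edges.
depth 0: {0}
depth 1: {2}  cumulative {0,2}
depth 2: {4}  cumulative {0,2,4}
depth 3: {3}  cumulative {0,2,3,4}
depth 4: {1}  cumulative {0,1,2,3,4}
R = {0,1,2,3,4}
trace reaching 4: a·b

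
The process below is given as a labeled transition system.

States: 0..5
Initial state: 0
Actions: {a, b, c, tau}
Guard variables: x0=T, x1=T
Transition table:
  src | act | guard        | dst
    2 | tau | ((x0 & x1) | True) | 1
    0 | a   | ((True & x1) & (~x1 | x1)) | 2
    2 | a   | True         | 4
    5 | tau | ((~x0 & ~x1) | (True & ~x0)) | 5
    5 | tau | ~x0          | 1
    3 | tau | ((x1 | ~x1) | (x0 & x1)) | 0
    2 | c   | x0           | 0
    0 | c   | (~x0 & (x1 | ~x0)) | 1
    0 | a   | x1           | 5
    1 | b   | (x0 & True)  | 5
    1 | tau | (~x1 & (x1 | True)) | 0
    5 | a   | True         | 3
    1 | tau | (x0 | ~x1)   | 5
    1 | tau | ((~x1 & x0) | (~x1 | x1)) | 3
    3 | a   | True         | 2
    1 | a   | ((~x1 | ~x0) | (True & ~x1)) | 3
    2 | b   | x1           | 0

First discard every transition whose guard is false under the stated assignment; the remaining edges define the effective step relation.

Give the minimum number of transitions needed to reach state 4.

Answer: 2

Trace:
Layered search for 4:
  Layer 0: {0}
  Layer 1: {2,5}
  Layer 2: {1,3,4}
first hit 4 at d=2 via a·a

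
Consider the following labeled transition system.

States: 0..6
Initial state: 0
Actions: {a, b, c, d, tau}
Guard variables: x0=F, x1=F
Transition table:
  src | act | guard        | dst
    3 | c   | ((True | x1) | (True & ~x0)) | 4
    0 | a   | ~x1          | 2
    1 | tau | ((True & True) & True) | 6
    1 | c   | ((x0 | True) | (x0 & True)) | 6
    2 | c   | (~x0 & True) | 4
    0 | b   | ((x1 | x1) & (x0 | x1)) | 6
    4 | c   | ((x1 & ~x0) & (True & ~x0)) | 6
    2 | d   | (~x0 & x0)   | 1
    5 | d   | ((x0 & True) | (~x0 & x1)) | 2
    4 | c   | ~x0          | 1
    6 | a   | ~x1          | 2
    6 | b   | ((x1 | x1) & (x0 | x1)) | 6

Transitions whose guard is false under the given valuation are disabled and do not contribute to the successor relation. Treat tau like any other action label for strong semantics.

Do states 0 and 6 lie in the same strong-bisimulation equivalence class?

Bisimulation quotient by refinement:
  P[0] = {{0,1,2,3,4,5,6}}
  P[1] = {{0,6},{1},{2,3,4},{5}}
  P[2] = {{0,6},{1},{2,3},{4},{5}}
stable after 3 split(s): 5 block(s)
0∈{0,6}, 6∈{0,6}

Answer: BISIMILAR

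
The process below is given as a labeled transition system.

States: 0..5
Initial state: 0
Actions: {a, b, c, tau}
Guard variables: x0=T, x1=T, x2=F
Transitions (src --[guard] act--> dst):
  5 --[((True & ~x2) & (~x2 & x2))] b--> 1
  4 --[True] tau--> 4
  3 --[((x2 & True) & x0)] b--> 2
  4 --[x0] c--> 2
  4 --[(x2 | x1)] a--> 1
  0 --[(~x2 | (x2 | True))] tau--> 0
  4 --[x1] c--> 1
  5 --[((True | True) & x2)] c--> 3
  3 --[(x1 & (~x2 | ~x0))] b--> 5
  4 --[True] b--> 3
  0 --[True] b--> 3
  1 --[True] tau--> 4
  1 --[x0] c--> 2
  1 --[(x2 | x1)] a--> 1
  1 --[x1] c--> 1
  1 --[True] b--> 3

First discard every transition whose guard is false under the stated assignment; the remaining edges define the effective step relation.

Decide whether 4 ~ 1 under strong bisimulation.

Compute ~ classes (split until stable):
  π0 = {{0,1,2,3,4,5}}
  π1 = {{0},{1,4},{2,5},{3}}
stable after 2 split(s): 4 block(s)
4∈{1,4}, 1∈{1,4}

Answer: BISIMILAR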